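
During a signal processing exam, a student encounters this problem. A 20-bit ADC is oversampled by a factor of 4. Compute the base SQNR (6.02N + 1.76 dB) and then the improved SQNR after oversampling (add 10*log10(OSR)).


Step 1 — baseline SQNR at Nyquist:
SQNR_base = 6.02*N + 1.76
          = 6.02*20 + 1.76
          = 122.16 dB

Step 2 — oversampling processing gain:
G = 10*log10(OSR) = 10*log10(4) = 6.02 dB

Step 3 — total:
SQNR_total = 122.16 + 6.02 = 128.18 dB

Base SQNR = 122.16 dB; oversampled SQNR = 128.18 dB


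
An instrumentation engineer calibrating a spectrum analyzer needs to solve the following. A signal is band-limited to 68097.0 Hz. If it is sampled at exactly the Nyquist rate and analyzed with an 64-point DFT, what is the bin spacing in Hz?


Step 1 — Nyquist sampling rate:
fs = 2 * fmax = 2 * 68097.0 = 136194.0 Hz

Step 2 — DFT bin spacing:
df = fs / N = 136194.0 / 64 = 2128.0312 Hz

2128.0312 Hz


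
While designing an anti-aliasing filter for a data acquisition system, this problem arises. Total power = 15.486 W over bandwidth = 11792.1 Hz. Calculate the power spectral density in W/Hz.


Power spectral density:
PSD = P / BW
    = 15.486 / 11792.1
    = 0.00131325 W/Hz

0.00131325 W/Hz


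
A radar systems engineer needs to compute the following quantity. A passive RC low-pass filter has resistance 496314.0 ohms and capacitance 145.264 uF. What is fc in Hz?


Cutoff frequency of a first-order RC filter:
fc = 1 / (2 * pi * R * C)
C = 145.264 uF = 0.000145264 F
fc = 1 / (2 * pi * 496314.0 * 0.000145264)
   = 1 / 452.99602698718
   = 0.002208 Hz

0.002208 Hz


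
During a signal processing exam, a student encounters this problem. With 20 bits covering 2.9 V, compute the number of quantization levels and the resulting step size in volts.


Step 1 — number of quantization levels:
L = 2^N = 2^20 = 1048576

Step 2 — LSB step size:
delta = Vfs / L
      = 2.9 / 1048576
      = 2.77e-06 V

Levels = 1048576; step size = 2.77e-06 V


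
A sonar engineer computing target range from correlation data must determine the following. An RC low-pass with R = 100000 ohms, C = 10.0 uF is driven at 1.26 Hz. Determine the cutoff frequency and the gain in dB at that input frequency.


Step 1 — cutoff frequency:
fc = 1 / (2*pi*R*C)
C = 10.0 uF = 1e-05 F
fc = 1 / (2*pi*100000*1e-05)
   = 0.159155 Hz

Step 2 — magnitude at f = 1.26 Hz:
|H(f)| = 1 / sqrt(1 + (f/fc)^2)
f/fc = 1.26 / 0.159155 = 7.916811
|H| = 1 / sqrt(1 + 62.675896) = 0.1253177
|H|_dB = 20*log10(0.1253177) = -18.04 dB

fc = 0.159155 Hz; |H(1.26 Hz)| = -18.04 dB


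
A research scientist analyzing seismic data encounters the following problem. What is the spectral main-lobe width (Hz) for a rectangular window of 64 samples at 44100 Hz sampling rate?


Main lobe width for a rectangular window:
Width = 2 * fs / N
      = 2 * 44100 / 64
      = 88200 / 64
      = 1378.125 Hz

1378.125 Hz


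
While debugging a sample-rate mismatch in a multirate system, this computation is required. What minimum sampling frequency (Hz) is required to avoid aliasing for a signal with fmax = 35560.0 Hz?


The Nyquist rate is twice the maximum frequency component.
fs_min = 2 * fmax
      = 2 * 35560.0
      = 71120.0 Hz

71120.0


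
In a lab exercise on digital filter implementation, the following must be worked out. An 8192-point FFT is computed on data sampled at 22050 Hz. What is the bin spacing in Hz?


DFT frequency resolution:
df = fs / N
   = 22050 / 8192
   = 2.6917 Hz

2.6917 Hz


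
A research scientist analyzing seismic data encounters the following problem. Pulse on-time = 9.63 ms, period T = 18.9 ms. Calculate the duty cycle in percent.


Duty cycle as a percentage:
DC = (t_on / T) * 100
   = (9.63 / 18.9) * 100
   = 0.509524 * 100
   = 50.95 %

50.95 %


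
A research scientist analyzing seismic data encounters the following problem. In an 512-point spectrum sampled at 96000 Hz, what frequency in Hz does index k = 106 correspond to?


Frequency of DFT bin k:
f_k = k * fs / N
    = 106 * 96000 / 512
    = 10176000 / 512
    = 19875.0 Hz

19875.0 Hz


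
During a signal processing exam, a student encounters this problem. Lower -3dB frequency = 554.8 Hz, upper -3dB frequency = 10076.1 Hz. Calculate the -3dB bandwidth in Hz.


Bandwidth is the difference of -3dB frequencies:
BW = f_high - f_low
   = 10076.1 - 554.8
   = 9521.3 Hz

9521.3 Hz


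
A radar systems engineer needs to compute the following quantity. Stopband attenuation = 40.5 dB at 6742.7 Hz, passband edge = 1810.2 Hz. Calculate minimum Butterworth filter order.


Butterworth filter order formula:
n = log10(10^(A/10) - 1) / (2 * log10(f_stop/f_pass))
10^(40.5/10) - 1 = 11219.1845
f_stop/f_pass = 6742.7 / 1810.2 = 3.7248
n = 3.5457 -> ceil = 4

4


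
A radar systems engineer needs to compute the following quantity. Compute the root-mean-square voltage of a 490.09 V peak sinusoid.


RMS voltage for a sinusoidal waveform:
V_rms = V_peak / sqrt(2)
      = 490.09 / 1.414214
      = 346.546 V

346.546 V


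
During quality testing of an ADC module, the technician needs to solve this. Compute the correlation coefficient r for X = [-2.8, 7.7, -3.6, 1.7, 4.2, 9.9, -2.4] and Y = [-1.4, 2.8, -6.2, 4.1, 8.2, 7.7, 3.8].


Pearson correlation coefficient (population):
r = cov(X,Y) / (std(X) * std(Y))
Mean X = 2.1, Mean Y = 2.7143
Cov(X,Y) = 16.631429
Std(X) = 4.978812, Std(Y) = 4.697242
r = 0.7111

0.7111


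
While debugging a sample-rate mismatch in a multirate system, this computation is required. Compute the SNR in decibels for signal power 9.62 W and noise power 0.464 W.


SNR in decibels:
SNR = 10 * log10(Ps / Pn)
    = 10 * log10(9.62 / 0.464)
    = 10 * log10(20.7328)
    = 10 * 1.3167
    = 13.17 dB

13.17 dB


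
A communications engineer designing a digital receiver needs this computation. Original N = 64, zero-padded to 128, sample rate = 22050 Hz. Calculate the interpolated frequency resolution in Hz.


Frequency resolution after zero-padding:
N_padded = 64 * 2 = 128
df = fs / N_padded
   = 22050 / 128
   = 172.2656 Hz

172.2656 Hz


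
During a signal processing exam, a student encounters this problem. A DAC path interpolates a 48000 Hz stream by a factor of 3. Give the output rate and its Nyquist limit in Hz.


Step 1 — output sample rate after interpolation by L:
fs_out = L * fs_in = 3 * 48000 = 144000 Hz

Step 2 — Nyquist frequency of the output stream:
f_Nyq = fs_out / 2 = 144000 / 2 = 72000.0 Hz

fs_out = 144000 Hz; f_Nyquist = 72000.0 Hz


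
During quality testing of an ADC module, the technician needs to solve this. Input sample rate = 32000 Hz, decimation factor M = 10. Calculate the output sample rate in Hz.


Decimation reduces the sample rate:
fs_out = fs_in / M
       = 32000 / 10
       = 3200.0 Hz

3200.0 Hz


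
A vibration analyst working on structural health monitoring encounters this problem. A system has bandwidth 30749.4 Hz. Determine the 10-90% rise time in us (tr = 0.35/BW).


Rise time from bandwidth relationship:
tr = 0.35 / BW
   = 0.35 / 30749.4
   = 1.138233592e-05 s
   = 11.3823 us

11.3823 us


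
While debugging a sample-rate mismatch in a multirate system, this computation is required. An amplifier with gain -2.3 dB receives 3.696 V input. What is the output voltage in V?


Output voltage from dB gain:
V_out = V_in * 10^(gain_dB / 20)
      = 3.696 * 10^(-2.3 / 20)
      = 3.696 * 0.767361
      = 2.8362 V

2.8362 V


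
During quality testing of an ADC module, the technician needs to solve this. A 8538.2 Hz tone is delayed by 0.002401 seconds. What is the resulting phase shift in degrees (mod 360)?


Phase shift from frequency and time delay:
phi = 360 * f * t_delay
    = 360 * 8538.2 * 0.002401
    = 7380.08 degrees
    mod 360 = 180.08 degrees

180.08 degrees


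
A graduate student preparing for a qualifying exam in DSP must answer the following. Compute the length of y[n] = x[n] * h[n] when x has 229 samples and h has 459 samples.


Linear convolution output length:
L = N + M - 1
  = 229 + 459 - 1
  = 687 samples

687


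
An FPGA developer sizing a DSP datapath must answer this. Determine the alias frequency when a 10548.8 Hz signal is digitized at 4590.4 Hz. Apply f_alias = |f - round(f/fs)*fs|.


Compute the nearest integer multiple of fs to the signal:
n = round(10548.8 / 4590.4) = 2
f_alias = |10548.8 - 2 * 4590.4|
        = |10548.8 - 9180.8|
        = 1368.0 Hz

1368.0


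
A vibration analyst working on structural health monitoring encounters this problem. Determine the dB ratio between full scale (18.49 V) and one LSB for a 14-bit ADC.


Dynamic range from full-scale to LSB:
V_min = V_max / 2^bits = 18.49 / 2^14
DR = 20 * log10(V_max / V_min)
   = 20 * log10(2^14)
   = 20 * 14 * log10(2)
   = 84.29 dB

84.29 dB


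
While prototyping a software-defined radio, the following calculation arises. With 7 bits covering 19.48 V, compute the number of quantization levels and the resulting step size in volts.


Step 1 — number of quantization levels:
L = 2^N = 2^7 = 128

Step 2 — LSB step size:
delta = Vfs / L
      = 19.48 / 128
      = 0.1521875 V

Levels = 128; step size = 0.1521875 V


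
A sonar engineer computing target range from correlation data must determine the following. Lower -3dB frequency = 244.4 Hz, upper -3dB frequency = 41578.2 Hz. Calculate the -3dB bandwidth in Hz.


Bandwidth is the difference of -3dB frequencies:
BW = f_high - f_low
   = 41578.2 - 244.4
   = 41333.8 Hz

41333.8 Hz


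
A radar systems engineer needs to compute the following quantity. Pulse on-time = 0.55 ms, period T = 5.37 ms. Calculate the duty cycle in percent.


Duty cycle as a percentage:
DC = (t_on / T) * 100
   = (0.55 / 5.37) * 100
   = 0.102421 * 100
   = 10.24 %

10.24 %


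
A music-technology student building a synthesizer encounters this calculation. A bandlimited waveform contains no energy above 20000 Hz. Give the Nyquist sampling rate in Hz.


The Nyquist rate is twice the maximum frequency component.
fs_min = 2 * fmax
      = 2 * 20000
      = 40000 Hz

40000


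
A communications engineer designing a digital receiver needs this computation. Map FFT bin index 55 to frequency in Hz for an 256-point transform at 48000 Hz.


Frequency of DFT bin k:
f_k = k * fs / N
    = 55 * 48000 / 256
    = 2640000 / 256
    = 10312.5 Hz

10312.5 Hz


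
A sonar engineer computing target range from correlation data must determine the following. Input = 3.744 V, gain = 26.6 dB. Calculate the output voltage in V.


Output voltage from dB gain:
V_out = V_in * 10^(gain_dB / 20)
      = 3.744 * 10^(26.6 / 20)
      = 3.744 * 21.379621
      = 80.0453 V

80.0453 V


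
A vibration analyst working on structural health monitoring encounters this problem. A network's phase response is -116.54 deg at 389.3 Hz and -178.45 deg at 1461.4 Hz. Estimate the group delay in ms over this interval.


Group delay from phase difference:
tau = -d(phi)/d(omega)
d(phi) = -61.91 deg = -1.080533 rad
d(omega) = 2*pi*(1461.4 - 389.3) = 6736.203 rad/s
tau = -(-1.080533) / 6736.203
    = 0.1604 ms

0.1604 ms


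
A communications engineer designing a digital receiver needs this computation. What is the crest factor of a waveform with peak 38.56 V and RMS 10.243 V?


Crest factor is the ratio of peak to RMS:
CF = V_peak / V_rms
   = 38.56 / 10.243
   = 3.7645

3.7645


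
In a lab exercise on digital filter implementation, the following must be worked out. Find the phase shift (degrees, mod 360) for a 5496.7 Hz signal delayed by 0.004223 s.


Phase shift from frequency and time delay:
phi = 360 * f * t_delay
    = 360 * 5496.7 * 0.004223
    = 8356.52 degrees
    mod 360 = 76.52 degrees

76.52 degrees


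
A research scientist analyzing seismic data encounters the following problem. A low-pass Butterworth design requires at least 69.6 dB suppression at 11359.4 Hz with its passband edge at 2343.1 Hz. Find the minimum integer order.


Butterworth filter order formula:
n = log10(10^(A/10) - 1) / (2 * log10(f_stop/f_pass))
10^(69.6/10) - 1 = 9120107.3936
f_stop/f_pass = 11359.4 / 2343.1 = 4.848
n = 5.0761 -> ceil = 6

6


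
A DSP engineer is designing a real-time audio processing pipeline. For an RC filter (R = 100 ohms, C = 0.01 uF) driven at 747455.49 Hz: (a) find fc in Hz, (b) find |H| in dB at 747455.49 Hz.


Step 1 — cutoff frequency:
fc = 1 / (2*pi*R*C)
C = 0.01 uF = 1e-08 F
fc = 1 / (2*pi*100*1e-08)
   = 159154.943 Hz

Step 2 — magnitude at f = 747455.49 Hz:
|H(f)| = 1 / sqrt(1 + (f/fc)^2)
f/fc = 747455.49 / 159154.943 = 4.696401
|H| = 1 / sqrt(1 + 22.056182) = 0.2082602
|H|_dB = 20*log10(0.2082602) = -13.63 dB

fc = 159154.943 Hz; |H(747455.49 Hz)| = -13.63 dB


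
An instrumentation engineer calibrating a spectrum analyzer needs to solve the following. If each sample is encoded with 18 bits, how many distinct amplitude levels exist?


Number of quantization levels = 2^N
= 2^18
= 262144

262144


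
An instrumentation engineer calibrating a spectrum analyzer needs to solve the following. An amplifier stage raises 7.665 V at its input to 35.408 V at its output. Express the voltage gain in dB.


Voltage gain in dB:
G = 20 * log10(Vout / Vin)
  = 20 * log10(35.408 / 7.665)
  = 20 * log10(4.619439)
  = 20 * 0.664589
  = 13.29 dB

13.29 dB


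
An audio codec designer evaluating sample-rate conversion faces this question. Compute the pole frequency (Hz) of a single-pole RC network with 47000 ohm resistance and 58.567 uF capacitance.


Cutoff frequency of a first-order RC filter:
fc = 1 / (2 * pi * R * C)
C = 58.567 uF = 5.8567e-05 F
fc = 1 / (2 * pi * 47000 * 5.8567e-05)
   = 1 / 17.295403752623
   = 0.057819 Hz

0.057819 Hz


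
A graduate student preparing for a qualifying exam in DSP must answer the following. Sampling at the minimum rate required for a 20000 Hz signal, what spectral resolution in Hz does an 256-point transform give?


Step 1 — Nyquist sampling rate:
fs = 2 * fmax = 2 * 20000 = 40000 Hz

Step 2 — DFT bin spacing:
df = fs / N = 40000 / 256 = 156.25 Hz

156.25 Hz


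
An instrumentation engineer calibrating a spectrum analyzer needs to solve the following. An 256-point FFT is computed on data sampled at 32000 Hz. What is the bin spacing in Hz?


DFT frequency resolution:
df = fs / N
   = 32000 / 256
   = 125.0 Hz

125.0 Hz


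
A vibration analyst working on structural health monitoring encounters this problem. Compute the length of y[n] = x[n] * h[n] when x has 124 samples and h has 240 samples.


Linear convolution output length:
L = N + M - 1
  = 124 + 240 - 1
  = 363 samples

363


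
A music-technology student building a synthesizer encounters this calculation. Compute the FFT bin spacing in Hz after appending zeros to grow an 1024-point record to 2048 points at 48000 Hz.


Frequency resolution after zero-padding:
N_padded = 1024 * 2 = 2048
df = fs / N_padded
   = 48000 / 2048
   = 23.4375 Hz

23.4375 Hz


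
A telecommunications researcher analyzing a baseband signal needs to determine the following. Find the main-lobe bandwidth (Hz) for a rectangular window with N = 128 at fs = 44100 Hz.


Main lobe width for a rectangular window:
Width = 2 * fs / N
      = 2 * 44100 / 128
      = 88200 / 128
      = 689.062 Hz

689.062 Hz


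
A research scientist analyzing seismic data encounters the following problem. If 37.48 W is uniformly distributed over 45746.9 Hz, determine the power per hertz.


Power spectral density:
PSD = P / BW
    = 37.48 / 45746.9
    = 0.00081929 W/Hz

0.00081929 W/Hz


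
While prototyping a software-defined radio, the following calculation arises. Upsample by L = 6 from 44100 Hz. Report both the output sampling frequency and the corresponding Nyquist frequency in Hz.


Step 1 — output sample rate after interpolation by L:
fs_out = L * fs_in = 6 * 44100 = 264600 Hz

Step 2 — Nyquist frequency of the output stream:
f_Nyq = fs_out / 2 = 264600 / 2 = 132300.0 Hz

fs_out = 264600 Hz; f_Nyquist = 132300.0 Hz


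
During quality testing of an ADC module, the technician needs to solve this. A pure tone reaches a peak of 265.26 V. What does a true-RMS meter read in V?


RMS voltage for a sinusoidal waveform:
V_rms = V_peak / sqrt(2)
      = 265.26 / 1.414214
      = 187.567 V

187.567 V


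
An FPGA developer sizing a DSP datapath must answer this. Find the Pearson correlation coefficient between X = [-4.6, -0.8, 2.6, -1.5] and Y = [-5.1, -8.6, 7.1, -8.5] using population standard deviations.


Pearson correlation coefficient (population):
r = cov(X,Y) / (std(X) * std(Y))
Mean X = -1.075, Mean Y = -3.775
Cov(X,Y) = 11.329375
Std(X) = 2.558686, Std(Y) = 6.434817
r = 0.6881

0.6881


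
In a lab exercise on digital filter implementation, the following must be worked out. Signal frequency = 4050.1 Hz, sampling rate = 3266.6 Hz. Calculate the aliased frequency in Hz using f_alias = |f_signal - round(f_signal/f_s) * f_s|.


Compute the nearest integer multiple of fs to the signal:
n = round(4050.1 / 3266.6) = 1
f_alias = |4050.1 - 1 * 3266.6|
        = |4050.1 - 3266.6|
        = 783.5 Hz

783.5


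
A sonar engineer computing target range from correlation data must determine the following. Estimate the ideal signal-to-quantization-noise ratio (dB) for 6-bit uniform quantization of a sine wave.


Theoretical SNR for a full-scale sinusoid:
SNR = 6.02 * N + 1.76
    = 6.02 * 6 + 1.76
    = 36.12 + 1.76
    = 37.88 dB

37.88 dB


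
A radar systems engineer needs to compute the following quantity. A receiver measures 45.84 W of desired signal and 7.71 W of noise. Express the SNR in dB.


SNR in decibels:
SNR = 10 * log10(Ps / Pn)
    = 10 * log10(45.84 / 7.71)
    = 10 * log10(5.9455)
    = 10 * 0.7742
    = 7.74 dB

7.74 dB


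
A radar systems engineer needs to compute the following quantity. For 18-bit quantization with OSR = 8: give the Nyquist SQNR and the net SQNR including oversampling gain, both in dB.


Step 1 — baseline SQNR at Nyquist:
SQNR_base = 6.02*N + 1.76
          = 6.02*18 + 1.76
          = 110.12 dB

Step 2 — oversampling processing gain:
G = 10*log10(OSR) = 10*log10(8) = 9.03 dB

Step 3 — total:
SQNR_total = 110.12 + 9.03 = 119.15 dB

Base SQNR = 110.12 dB; oversampled SQNR = 119.15 dB


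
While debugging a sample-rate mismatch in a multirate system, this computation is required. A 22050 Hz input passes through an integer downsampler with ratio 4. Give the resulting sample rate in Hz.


Decimation reduces the sample rate:
fs_out = fs_in / M
       = 22050 / 4
       = 5512.5 Hz

5512.5 Hz


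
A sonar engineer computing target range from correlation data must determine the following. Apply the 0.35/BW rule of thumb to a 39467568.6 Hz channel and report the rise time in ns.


Rise time from bandwidth relationship:
tr = 0.35 / BW
   = 0.35 / 39467568.6
   = 8.868040582e-09 s
   = 8.868 ns

8.868 ns


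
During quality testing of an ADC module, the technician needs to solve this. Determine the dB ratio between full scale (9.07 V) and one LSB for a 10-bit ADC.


Dynamic range from full-scale to LSB:
V_min = V_max / 2^bits = 9.07 / 2^10
DR = 20 * log10(V_max / V_min)
   = 20 * log10(2^10)
   = 20 * 10 * log10(2)
   = 60.21 dB

60.21 dB


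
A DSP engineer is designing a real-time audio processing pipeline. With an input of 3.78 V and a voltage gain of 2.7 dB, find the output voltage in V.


Output voltage from dB gain:
V_out = V_in * 10^(gain_dB / 20)
      = 3.78 * 10^(2.7 / 20)
      = 3.78 * 1.364583
      = 5.1581 V

5.1581 V


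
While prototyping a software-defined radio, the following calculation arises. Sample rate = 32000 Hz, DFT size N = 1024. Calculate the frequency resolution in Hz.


DFT frequency resolution:
df = fs / N
   = 32000 / 1024
   = 31.25 Hz

31.25 Hz


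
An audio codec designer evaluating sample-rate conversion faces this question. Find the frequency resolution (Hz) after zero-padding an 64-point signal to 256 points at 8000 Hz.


Frequency resolution after zero-padding:
N_padded = 64 * 4 = 256
df = fs / N_padded
   = 8000 / 256
   = 31.25 Hz

31.25 Hz


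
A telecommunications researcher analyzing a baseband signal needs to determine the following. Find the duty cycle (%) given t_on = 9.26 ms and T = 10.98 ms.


Duty cycle as a percentage:
DC = (t_on / T) * 100
   = (9.26 / 10.98) * 100
   = 0.843352 * 100
   = 84.34 %

84.34 %


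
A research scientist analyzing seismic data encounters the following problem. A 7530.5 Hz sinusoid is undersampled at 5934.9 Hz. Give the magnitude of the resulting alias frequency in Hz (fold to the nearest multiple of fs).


Compute the nearest integer multiple of fs to the signal:
n = round(7530.5 / 5934.9) = 1
f_alias = |7530.5 - 1 * 5934.9|
        = |7530.5 - 5934.9|
        = 1595.6 Hz

1595.6


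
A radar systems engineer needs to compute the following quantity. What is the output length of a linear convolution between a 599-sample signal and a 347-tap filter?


Linear convolution output length:
L = N + M - 1
  = 599 + 347 - 1
  = 945 samples

945


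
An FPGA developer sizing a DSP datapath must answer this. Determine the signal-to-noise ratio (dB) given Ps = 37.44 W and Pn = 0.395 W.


SNR in decibels:
SNR = 10 * log10(Ps / Pn)
    = 10 * log10(37.44 / 0.395)
    = 10 * log10(94.7848)
    = 10 * 1.9767
    = 19.77 dB

19.77 dB


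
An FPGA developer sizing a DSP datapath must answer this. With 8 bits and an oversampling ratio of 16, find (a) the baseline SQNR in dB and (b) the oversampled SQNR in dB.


Step 1 — baseline SQNR at Nyquist:
SQNR_base = 6.02*N + 1.76
          = 6.02*8 + 1.76
          = 49.92 dB

Step 2 — oversampling processing gain:
G = 10*log10(OSR) = 10*log10(16) = 12.04 dB

Step 3 — total:
SQNR_total = 49.92 + 12.04 = 61.96 dB

Base SQNR = 49.92 dB; oversampled SQNR = 61.96 dB


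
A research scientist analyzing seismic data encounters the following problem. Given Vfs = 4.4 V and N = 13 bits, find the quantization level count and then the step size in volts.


Step 1 — number of quantization levels:
L = 2^N = 2^13 = 8192

Step 2 — LSB step size:
delta = Vfs / L
      = 4.4 / 8192
      = 0.00053711 V

Levels = 8192; step size = 0.00053711 V


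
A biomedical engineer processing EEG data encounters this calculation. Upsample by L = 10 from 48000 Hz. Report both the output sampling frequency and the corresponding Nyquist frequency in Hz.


Step 1 — output sample rate after interpolation by L:
fs_out = L * fs_in = 10 * 48000 = 480000 Hz

Step 2 — Nyquist frequency of the output stream:
f_Nyq = fs_out / 2 = 480000 / 2 = 240000.0 Hz

fs_out = 480000 Hz; f_Nyquist = 240000.0 Hz


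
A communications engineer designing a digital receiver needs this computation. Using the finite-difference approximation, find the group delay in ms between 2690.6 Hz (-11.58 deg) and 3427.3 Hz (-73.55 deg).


Group delay from phase difference:
tau = -d(phi)/d(omega)
d(phi) = -61.97 deg = -1.081581 rad
d(omega) = 2*pi*(3427.3 - 2690.6) = 4628.8226 rad/s
tau = -(-1.081581) / 4628.8226
    = 0.2337 ms

0.2337 ms


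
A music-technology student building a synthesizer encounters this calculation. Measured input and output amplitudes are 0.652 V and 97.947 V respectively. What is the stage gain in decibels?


Voltage gain in dB:
G = 20 * log10(Vout / Vin)
  = 20 * log10(97.947 / 0.652)
  = 20 * log10(150.22546)
  = 20 * 2.176744
  = 43.53 dB

43.53 dB


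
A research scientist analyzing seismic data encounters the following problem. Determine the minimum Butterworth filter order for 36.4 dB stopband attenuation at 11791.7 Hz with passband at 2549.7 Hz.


Butterworth filter order formula:
n = log10(10^(A/10) - 1) / (2 * log10(f_stop/f_pass))
10^(36.4/10) - 1 = 4364.1583
f_stop/f_pass = 11791.7 / 2549.7 = 4.6247
n = 2.7364 -> ceil = 3

3


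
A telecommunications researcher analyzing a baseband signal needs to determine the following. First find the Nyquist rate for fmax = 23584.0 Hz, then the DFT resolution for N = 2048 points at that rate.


Step 1 — Nyquist sampling rate:
fs = 2 * fmax = 2 * 23584.0 = 47168.0 Hz

Step 2 — DFT bin spacing:
df = fs / N = 47168.0 / 2048 = 23.0312 Hz

23.0312 Hz


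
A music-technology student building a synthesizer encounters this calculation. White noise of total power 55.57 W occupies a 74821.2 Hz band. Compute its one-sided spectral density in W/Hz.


Power spectral density:
PSD = P / BW
    = 55.57 / 74821.2
    = 0.0007427 W/Hz

0.0007427 W/Hz


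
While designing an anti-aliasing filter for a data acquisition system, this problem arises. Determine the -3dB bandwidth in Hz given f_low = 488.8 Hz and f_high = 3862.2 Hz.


Bandwidth is the difference of -3dB frequencies:
BW = f_high - f_low
   = 3862.2 - 488.8
   = 3373.4 Hz

3373.4 Hz


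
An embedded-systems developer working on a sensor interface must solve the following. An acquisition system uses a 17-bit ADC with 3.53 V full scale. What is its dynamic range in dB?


Dynamic range from full-scale to LSB:
V_min = V_max / 2^bits = 3.53 / 2^17
DR = 20 * log10(V_max / V_min)
   = 20 * log10(2^17)
   = 20 * 17 * log10(2)
   = 102.35 dB

102.35 dB


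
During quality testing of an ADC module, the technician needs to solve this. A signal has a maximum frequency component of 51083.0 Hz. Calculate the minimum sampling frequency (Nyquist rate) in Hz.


The Nyquist rate is twice the maximum frequency component.
fs_min = 2 * fmax
      = 2 * 51083.0
      = 102166.0 Hz

102166.0


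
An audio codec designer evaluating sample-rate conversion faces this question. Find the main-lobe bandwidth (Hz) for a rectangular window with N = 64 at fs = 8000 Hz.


Main lobe width for a rectangular window:
Width = 2 * fs / N
      = 2 * 8000 / 64
      = 16000 / 64
      = 250.0 Hz

250.0 Hz


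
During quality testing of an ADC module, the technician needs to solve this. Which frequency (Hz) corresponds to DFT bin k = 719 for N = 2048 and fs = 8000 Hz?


Frequency of DFT bin k:
f_k = k * fs / N
    = 719 * 8000 / 2048
    = 5752000 / 2048
    = 2808.594 Hz

2808.594 Hz


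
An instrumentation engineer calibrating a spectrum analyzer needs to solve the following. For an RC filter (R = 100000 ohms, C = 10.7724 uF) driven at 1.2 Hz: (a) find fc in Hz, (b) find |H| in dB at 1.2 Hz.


Step 1 — cutoff frequency:
fc = 1 / (2*pi*R*C)
C = 10.7724 uF = 1.07724e-05 F
fc = 1 / (2*pi*100000*1.07724e-05)
   = 0.147743 Hz

Step 2 — magnitude at f = 1.2 Hz:
|H(f)| = 1 / sqrt(1 + (f/fc)^2)
f/fc = 1.2 / 0.147743 = 8.122212
|H| = 1 / sqrt(1 + 65.970328) = 0.1221965
|H|_dB = 20*log10(0.1221965) = -18.26 dB

fc = 0.147743 Hz; |H(1.2 Hz)| = -18.26 dB


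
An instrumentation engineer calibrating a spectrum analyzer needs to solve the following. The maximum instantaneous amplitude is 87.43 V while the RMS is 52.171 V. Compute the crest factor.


Crest factor is the ratio of peak to RMS:
CF = V_peak / V_rms
   = 87.43 / 52.171
   = 1.6758

1.6758


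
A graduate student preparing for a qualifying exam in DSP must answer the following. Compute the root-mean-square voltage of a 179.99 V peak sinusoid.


RMS voltage for a sinusoidal waveform:
V_rms = V_peak / sqrt(2)
      = 179.99 / 1.414214
      = 127.272 V

127.272 V


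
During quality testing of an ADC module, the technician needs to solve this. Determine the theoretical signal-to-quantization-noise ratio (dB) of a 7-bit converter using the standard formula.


Theoretical SNR for a full-scale sinusoid:
SNR = 6.02 * N + 1.76
    = 6.02 * 7 + 1.76
    = 42.14 + 1.76
    = 43.9 dB

43.9 dB


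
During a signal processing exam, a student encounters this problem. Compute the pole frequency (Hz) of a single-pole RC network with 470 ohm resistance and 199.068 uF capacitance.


Cutoff frequency of a first-order RC filter:
fc = 1 / (2 * pi * R * C)
C = 199.068 uF = 0.000199068 F
fc = 1 / (2 * pi * 470 * 0.000199068)
   = 1 / 0.58786713238292
   = 1.701065 Hz

1.701065 Hz


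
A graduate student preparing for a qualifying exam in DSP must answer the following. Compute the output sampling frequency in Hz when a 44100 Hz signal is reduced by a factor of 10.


Decimation reduces the sample rate:
fs_out = fs_in / M
       = 44100 / 10
       = 4410.0 Hz

4410.0 Hz


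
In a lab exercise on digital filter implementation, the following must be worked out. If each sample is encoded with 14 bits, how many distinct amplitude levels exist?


Number of quantization levels = 2^N
= 2^14
= 16384

16384


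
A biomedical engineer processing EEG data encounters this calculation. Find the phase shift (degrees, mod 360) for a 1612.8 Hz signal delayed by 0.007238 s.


Phase shift from frequency and time delay:
phi = 360 * f * t_delay
    = 360 * 1612.8 * 0.007238
    = 4202.44 degrees
    mod 360 = 242.44 degrees

242.44 degrees


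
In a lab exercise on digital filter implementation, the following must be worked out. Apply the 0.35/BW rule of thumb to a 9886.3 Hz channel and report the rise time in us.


Rise time from bandwidth relationship:
tr = 0.35 / BW
   = 0.35 / 9886.3
   = 3.540252673e-05 s
   = 35.4025 us

35.4025 us


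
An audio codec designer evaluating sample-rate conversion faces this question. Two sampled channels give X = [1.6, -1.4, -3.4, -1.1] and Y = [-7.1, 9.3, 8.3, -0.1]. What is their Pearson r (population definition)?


Pearson correlation coefficient (population):
r = cov(X,Y) / (std(X) * std(Y))
Mean X = -1.075, Mean Y = 2.6
Cov(X,Y) = -10.3275
Std(X) = 1.779572, Std(Y) = 6.685058
r = -0.8681

-0.8681


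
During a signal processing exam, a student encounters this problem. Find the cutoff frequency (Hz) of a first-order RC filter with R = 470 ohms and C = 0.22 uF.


Cutoff frequency of a first-order RC filter:
fc = 1 / (2 * pi * R * C)
C = 0.22 uF = 2.2e-07 F
fc = 1 / (2 * pi * 470 * 2.2e-07)
   = 1 / 0.00064968136076237
   = 1539.216084 Hz

1539.216084 Hz


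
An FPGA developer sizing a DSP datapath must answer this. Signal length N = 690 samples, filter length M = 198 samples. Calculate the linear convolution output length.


Linear convolution output length:
L = N + M - 1
  = 690 + 198 - 1
  = 887 samples

887


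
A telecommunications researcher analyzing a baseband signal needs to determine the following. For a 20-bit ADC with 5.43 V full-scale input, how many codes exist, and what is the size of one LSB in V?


Step 1 — number of quantization levels:
L = 2^N = 2^20 = 1048576

Step 2 — LSB step size:
delta = Vfs / L
      = 5.43 / 1048576
      = 5.18e-06 V

Levels = 1048576; step size = 5.18e-06 V


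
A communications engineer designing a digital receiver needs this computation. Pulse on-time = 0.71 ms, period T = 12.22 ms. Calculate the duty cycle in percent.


Duty cycle as a percentage:
DC = (t_on / T) * 100
   = (0.71 / 12.22) * 100
   = 0.058101 * 100
   = 5.81 %

5.81 %


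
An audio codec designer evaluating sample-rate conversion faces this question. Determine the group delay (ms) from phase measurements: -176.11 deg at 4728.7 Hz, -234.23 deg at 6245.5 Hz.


Group delay from phase difference:
tau = -d(phi)/d(omega)
d(phi) = -58.12 deg = -1.014385 rad
d(omega) = 2*pi*(6245.5 - 4728.7) = 9530.3355 rad/s
tau = -(-1.014385) / 9530.3355
    = 0.1064 ms

0.1064 ms


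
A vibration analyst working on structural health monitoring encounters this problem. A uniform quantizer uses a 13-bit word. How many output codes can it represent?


Number of quantization levels = 2^N
= 2^13
= 8192

8192


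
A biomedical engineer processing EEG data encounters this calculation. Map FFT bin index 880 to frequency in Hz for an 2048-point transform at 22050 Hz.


Frequency of DFT bin k:
f_k = k * fs / N
    = 880 * 22050 / 2048
    = 19404000 / 2048
    = 9474.609 Hz

9474.609 Hz


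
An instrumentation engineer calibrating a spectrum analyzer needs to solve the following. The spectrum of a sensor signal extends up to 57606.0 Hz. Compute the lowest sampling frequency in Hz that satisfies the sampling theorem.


The Nyquist rate is twice the maximum frequency component.
fs_min = 2 * fmax
      = 2 * 57606.0
      = 115212.0 Hz

115212.0


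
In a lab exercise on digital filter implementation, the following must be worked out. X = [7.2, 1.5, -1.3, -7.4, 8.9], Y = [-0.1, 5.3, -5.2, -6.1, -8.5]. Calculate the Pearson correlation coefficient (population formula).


Pearson correlation coefficient (population):
r = cov(X,Y) / (std(X) * std(Y))
Mean X = 1.78, Mean Y = -2.92
Cov(X,Y) = 1.8936
Std(X) = 5.897593, Std(Y) = 4.938988
r = 0.065

0.065


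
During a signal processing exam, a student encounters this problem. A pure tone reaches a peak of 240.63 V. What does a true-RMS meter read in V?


RMS voltage for a sinusoidal waveform:
V_rms = V_peak / sqrt(2)
      = 240.63 / 1.414214
      = 170.151 V

170.151 V


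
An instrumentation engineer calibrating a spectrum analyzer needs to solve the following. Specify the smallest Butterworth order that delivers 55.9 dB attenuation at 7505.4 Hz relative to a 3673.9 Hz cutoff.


Butterworth filter order formula:
n = log10(10^(A/10) - 1) / (2 * log10(f_stop/f_pass))
10^(55.9/10) - 1 = 389044.145
f_stop/f_pass = 7505.4 / 3673.9 = 2.0429
n = 9.009 -> ceil = 10

10


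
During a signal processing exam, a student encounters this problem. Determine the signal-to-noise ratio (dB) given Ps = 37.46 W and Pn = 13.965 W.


SNR in decibels:
SNR = 10 * log10(Ps / Pn)
    = 10 * log10(37.46 / 13.965)
    = 10 * log10(2.6824)
    = 10 * 0.4285
    = 4.29 dB

4.29 dB


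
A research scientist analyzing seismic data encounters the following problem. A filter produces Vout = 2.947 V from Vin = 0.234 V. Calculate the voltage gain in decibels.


Voltage gain in dB:
G = 20 * log10(Vout / Vin)
  = 20 * log10(2.947 / 0.234)
  = 20 * log10(12.594017)
  = 20 * 1.100164
  = 22.0 dB

22.0 dB


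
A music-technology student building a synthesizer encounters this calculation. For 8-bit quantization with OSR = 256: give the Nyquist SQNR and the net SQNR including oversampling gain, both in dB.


Step 1 — baseline SQNR at Nyquist:
SQNR_base = 6.02*N + 1.76
          = 6.02*8 + 1.76
          = 49.92 dB

Step 2 — oversampling processing gain:
G = 10*log10(OSR) = 10*log10(256) = 24.08 dB

Step 3 — total:
SQNR_total = 49.92 + 24.08 = 74.0 dB

Base SQNR = 49.92 dB; oversampled SQNR = 74.0 dB


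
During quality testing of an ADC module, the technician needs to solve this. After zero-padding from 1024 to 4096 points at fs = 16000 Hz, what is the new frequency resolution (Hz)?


Frequency resolution after zero-padding:
N_padded = 1024 * 4 = 4096
df = fs / N_padded
   = 16000 / 4096
   = 3.9062 Hz

3.9062 Hz


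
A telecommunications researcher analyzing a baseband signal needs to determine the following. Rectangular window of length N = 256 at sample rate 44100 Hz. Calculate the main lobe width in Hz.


Main lobe width for a rectangular window:
Width = 2 * fs / N
      = 2 * 44100 / 256
      = 88200 / 256
      = 344.531 Hz

344.531 Hz


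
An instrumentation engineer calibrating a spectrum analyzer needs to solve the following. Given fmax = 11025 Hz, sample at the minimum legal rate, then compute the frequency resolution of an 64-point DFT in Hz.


Step 1 — Nyquist sampling rate:
fs = 2 * fmax = 2 * 11025 = 22050 Hz

Step 2 — DFT bin spacing:
df = fs / N = 22050 / 64 = 344.5312 Hz

344.5312 Hz


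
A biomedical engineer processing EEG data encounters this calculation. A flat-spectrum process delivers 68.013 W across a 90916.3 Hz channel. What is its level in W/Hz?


Power spectral density:
PSD = P / BW
    = 68.013 / 90916.3
    = 0.00074808 W/Hz

0.00074808 W/Hz


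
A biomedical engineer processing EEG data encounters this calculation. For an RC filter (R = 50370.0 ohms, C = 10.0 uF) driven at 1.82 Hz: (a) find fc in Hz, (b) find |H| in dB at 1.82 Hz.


Step 1 — cutoff frequency:
fc = 1 / (2*pi*R*C)
C = 10.0 uF = 1e-05 F
fc = 1 / (2*pi*50370.0*1e-05)
   = 0.315972 Hz

Step 2 — magnitude at f = 1.82 Hz:
|H(f)| = 1 / sqrt(1 + (f/fc)^2)
f/fc = 1.82 / 0.315972 = 5.760004
|H| = 1 / sqrt(1 + 33.177646) = 0.1710523
|H|_dB = 20*log10(0.1710523) = -15.34 dB

fc = 0.315972 Hz; |H(1.82 Hz)| = -15.34 dB


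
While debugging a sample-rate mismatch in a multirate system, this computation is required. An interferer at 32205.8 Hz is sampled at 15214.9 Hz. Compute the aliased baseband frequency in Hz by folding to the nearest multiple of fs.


Compute the nearest integer multiple of fs to the signal:
n = round(32205.8 / 15214.9) = 2
f_alias = |32205.8 - 2 * 15214.9|
        = |32205.8 - 30429.8|
        = 1776.0 Hz

1776.0


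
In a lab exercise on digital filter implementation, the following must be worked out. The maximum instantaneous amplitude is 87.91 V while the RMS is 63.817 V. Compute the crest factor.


Crest factor is the ratio of peak to RMS:
CF = V_peak / V_rms
   = 87.91 / 63.817
   = 1.3775

1.3775


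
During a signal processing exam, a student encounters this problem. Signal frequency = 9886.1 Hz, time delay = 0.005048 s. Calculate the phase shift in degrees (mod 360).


Phase shift from frequency and time delay:
phi = 360 * f * t_delay
    = 360 * 9886.1 * 0.005048
    = 17965.81 degrees
    mod 360 = 325.81 degrees

325.81 degrees


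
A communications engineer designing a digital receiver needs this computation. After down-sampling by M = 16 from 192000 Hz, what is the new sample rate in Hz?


Decimation reduces the sample rate:
fs_out = fs_in / M
       = 192000 / 16
       = 12000.0 Hz

12000.0 Hz


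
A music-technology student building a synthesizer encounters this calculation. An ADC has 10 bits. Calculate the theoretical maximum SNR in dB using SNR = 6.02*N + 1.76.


Theoretical SNR for a full-scale sinusoid:
SNR = 6.02 * N + 1.76
    = 6.02 * 10 + 1.76
    = 60.2 + 1.76
    = 61.96 dB

61.96 dB


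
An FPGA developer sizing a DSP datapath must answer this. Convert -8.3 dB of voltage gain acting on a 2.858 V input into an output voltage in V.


Output voltage from dB gain:
V_out = V_in * 10^(gain_dB / 20)
      = 2.858 * 10^(-8.3 / 20)
      = 2.858 * 0.384592
      = 1.0992 V

1.0992 V


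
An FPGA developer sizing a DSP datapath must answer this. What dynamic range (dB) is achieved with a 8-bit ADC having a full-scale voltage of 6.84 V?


Dynamic range from full-scale to LSB:
V_min = V_max / 2^bits = 6.84 / 2^8
DR = 20 * log10(V_max / V_min)
   = 20 * log10(2^8)
   = 20 * 8 * log10(2)
   = 48.16 dB

48.16 dB


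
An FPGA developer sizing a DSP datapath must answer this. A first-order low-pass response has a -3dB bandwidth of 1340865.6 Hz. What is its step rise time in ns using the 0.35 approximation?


Rise time from bandwidth relationship:
tr = 0.35 / BW
   = 0.35 / 1340865.6
   = 2.610254152e-07 s
   = 261.0254 ns

261.0254 ns


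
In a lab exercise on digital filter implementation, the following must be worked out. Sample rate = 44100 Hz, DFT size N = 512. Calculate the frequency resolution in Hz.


DFT frequency resolution:
df = fs / N
   = 44100 / 512
   = 86.1328 Hz

86.1328 Hz


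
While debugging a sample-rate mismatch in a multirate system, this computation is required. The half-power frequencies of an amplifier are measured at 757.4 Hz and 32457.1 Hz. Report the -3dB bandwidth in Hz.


Bandwidth is the difference of -3dB frequencies:
BW = f_high - f_low
   = 32457.1 - 757.4
   = 31699.7 Hz

31699.7 Hz


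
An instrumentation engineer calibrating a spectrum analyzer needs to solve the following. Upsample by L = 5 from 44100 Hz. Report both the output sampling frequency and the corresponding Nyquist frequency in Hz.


Step 1 — output sample rate after interpolation by L:
fs_out = L * fs_in = 5 * 44100 = 220500 Hz

Step 2 — Nyquist frequency of the output stream:
f_Nyq = fs_out / 2 = 220500 / 2 = 110250.0 Hz

fs_out = 220500 Hz; f_Nyquist = 110250.0 Hz
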